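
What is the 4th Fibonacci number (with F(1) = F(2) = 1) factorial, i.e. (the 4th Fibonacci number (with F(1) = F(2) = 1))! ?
Convert the 4th Fibonacci number (with F(1) = F(2) = 1) (Fibonacci index) → 1, 1, 2, 3 → 3 (decimal)
Compute 3! = 6
6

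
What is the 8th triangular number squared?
The 8th triangular number = 8×9/2 = 36
Compute 36² = 36 × 36 = 1296
1296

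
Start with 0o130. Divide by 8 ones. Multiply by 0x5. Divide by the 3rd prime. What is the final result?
Convert 0o130 (octal) → 1×64 + 3×8 = 88 (decimal)
Start: 88
Convert 8 ones (place-value notation) → 8 (decimal)
88 ÷ 8 = 11
Convert 0x5 (hexadecimal) → 5 (decimal)
11 × 5 = 55
Convert the 3rd prime (prime index) → 5 (decimal)
55 ÷ 5 = 11
11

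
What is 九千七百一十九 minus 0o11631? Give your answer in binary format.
Convert 九千七百一十九 (Chinese numeral) → 9×1000 + 7×100 + 1×10 + 9 = 9719 (decimal)
Convert 0o11631 (octal) → 1×4096 + 1×512 + 6×64 + 3×8 + 1 = 5017 (decimal)
Compute 9719 - 5017 = 4702
Convert 4702 (decimal) → 4702 = 4096 + 512 + 64 + 16 + 8 + 4 + 2 → 0b1001001011110 (binary)
0b1001001011110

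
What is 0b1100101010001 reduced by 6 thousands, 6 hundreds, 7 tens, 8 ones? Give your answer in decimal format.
Convert 0b1100101010001 (binary) → 4096 + 2048 + 256 + 64 + 16 + 1 = 6481 (decimal)
Convert 6 thousands, 6 hundreds, 7 tens, 8 ones (place-value notation) → 6×1000 + 6×100 + 7×10 + 8 = 6678 (decimal)
Compute 6481 - 6678 = -197
-197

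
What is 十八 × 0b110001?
Convert 十八 (Chinese numeral) → 1×10 + 8 = 18 (decimal)
Convert 0b110001 (binary) → 32 + 16 + 1 = 49 (decimal)
Compute 18 × 49 = 882
882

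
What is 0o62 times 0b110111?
Convert 0o62 (octal) → 6×8 + 2 = 50 (decimal)
Convert 0b110111 (binary) → 32 + 16 + 4 + 2 + 1 = 55 (decimal)
Compute 50 × 55 = 2750
2750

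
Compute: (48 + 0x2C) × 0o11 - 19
Convert 0x2C (hexadecimal) → 2×16 + 12 = 44 (decimal)
Convert 0o11 (octal) → 1×8 + 1 = 9 (decimal)
Expression in decimal: (48 + 44) × 9 - 19
Parentheses first: 48 + 44 = 92
Multiply: 92 × 9 = 828
Subtract: 828 - 19 = 809
809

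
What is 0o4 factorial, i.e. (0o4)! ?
Convert 0o4 (octal) → 4 (decimal)
Compute 4! = 24
24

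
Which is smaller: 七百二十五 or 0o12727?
Convert 七百二十五 (Chinese numeral) → 7×100 + 2×10 + 5 = 725 (decimal)
Convert 0o12727 (octal) → 1×4096 + 2×512 + 7×64 + 2×8 + 7 = 5591 (decimal)
Compare 725 vs 5591: smaller = 725
725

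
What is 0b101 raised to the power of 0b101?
Convert 0b101 (binary) → 4 + 1 = 5 (decimal)
Convert 0b101 (binary) → 4 + 1 = 5 (decimal)
Compute 5 ^ 5 = 3125
3125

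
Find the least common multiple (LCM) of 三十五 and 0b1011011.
Convert 三十五 (Chinese numeral) → 3×10 + 5 = 35 (decimal)
Convert 0b1011011 (binary) → 64 + 16 + 8 + 2 + 1 = 91 (decimal)
Compute lcm(35, 91) = 455
455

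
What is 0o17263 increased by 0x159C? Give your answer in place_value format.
Convert 0o17263 (octal) → 1×4096 + 7×512 + 2×64 + 6×8 + 3 = 7859 (decimal)
Convert 0x159C (hexadecimal) → 1×4096 + 5×256 + 9×16 + 12 = 5532 (decimal)
Compute 7859 + 5532 = 13391
Convert 13391 (decimal) → 13391 = 13×1000 + 3×100 + 9×10 + 1 → 13 thousands, 3 hundreds, 9 tens, 1 one (place-value notation)
13 thousands, 3 hundreds, 9 tens, 1 one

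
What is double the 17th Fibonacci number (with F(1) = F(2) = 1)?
The 17th Fibonacci number (with F(1) = F(2) = 1) = 1597
Compute 1597 × 2 = 3194
3194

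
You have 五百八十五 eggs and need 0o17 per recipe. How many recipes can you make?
Convert 五百八十五 (Chinese numeral) → 5×100 + 8×10 + 5 = 585 (decimal)
Convert 0o17 (octal) → 1×8 + 7 = 15 (decimal)
Compute 585 ÷ 15 = 39
39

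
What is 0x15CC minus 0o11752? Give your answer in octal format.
Convert 0x15CC (hexadecimal) → 1×4096 + 5×256 + 12×16 + 12 = 5580 (decimal)
Convert 0o11752 (octal) → 1×4096 + 1×512 + 7×64 + 5×8 + 2 = 5098 (decimal)
Compute 5580 - 5098 = 482
Convert 482 (decimal) → 482 = 7×64 + 4×8 + 2 → 0o742 (octal)
0o742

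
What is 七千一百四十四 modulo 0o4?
Convert 七千一百四十四 (Chinese numeral) → 7×1000 + 1×100 + 4×10 + 4 = 7144 (decimal)
Convert 0o4 (octal) → 4 (decimal)
Compute 7144 mod 4 = 0
0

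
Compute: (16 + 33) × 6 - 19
Parentheses first: 16 + 33 = 49
Multiply: 49 × 6 = 294
Subtract: 294 - 19 = 275
275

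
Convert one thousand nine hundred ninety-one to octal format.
Convert one thousand nine hundred ninety-one (English words) → 1×1000 + 9×100 + 91 = 1991 (decimal)
Convert 1991 (decimal) → 1991 = 3×512 + 7×64 + 7 → 0o3707 (octal)
0o3707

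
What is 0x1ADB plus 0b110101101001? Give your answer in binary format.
Convert 0x1ADB (hexadecimal) → 1×4096 + 10×256 + 13×16 + 11 = 6875 (decimal)
Convert 0b110101101001 (binary) → 2048 + 1024 + 256 + 64 + 32 + 8 + 1 = 3433 (decimal)
Compute 6875 + 3433 = 10308
Convert 10308 (decimal) → 10308 = 8192 + 2048 + 64 + 4 → 0b10100001000100 (binary)
0b10100001000100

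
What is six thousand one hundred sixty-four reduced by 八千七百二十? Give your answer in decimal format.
Convert six thousand one hundred sixty-four (English words) → 6×1000 + 1×100 + 64 = 6164 (decimal)
Convert 八千七百二十 (Chinese numeral) → 8×1000 + 7×100 + 2×10 = 8720 (decimal)
Compute 6164 - 8720 = -2556
-2556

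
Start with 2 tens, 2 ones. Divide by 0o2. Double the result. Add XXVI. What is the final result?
Convert 2 tens, 2 ones (place-value notation) → 2×10 + 2 = 22 (decimal)
Start: 22
Convert 0o2 (octal) → 2 (decimal)
22 ÷ 2 = 11
11 × 2 = 22
Convert XXVI (Roman numeral) → 10 + 10 + 5 + 1 = 26 (decimal)
22 + 26 = 48
48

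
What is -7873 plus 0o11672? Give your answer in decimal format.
Convert 0o11672 (octal) → 1×4096 + 1×512 + 6×64 + 7×8 + 2 = 5050 (decimal)
Compute -7873 + 5050 = -2823
-2823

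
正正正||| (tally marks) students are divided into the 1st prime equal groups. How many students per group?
Convert 正正正||| (tally marks) → 5 + 5 + 5 + 3 = 18 (decimal)
Convert the 1st prime (prime index) → 2 (decimal)
Compute 18 ÷ 2 = 9
9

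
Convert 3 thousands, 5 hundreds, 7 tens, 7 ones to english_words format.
Convert 3 thousands, 5 hundreds, 7 tens, 7 ones (place-value notation) → 3×1000 + 5×100 + 7×10 + 7 = 3577 (decimal)
Convert 3577 (decimal) → 3577 = 3×1000 + 5×100 + 77 → three thousand five hundred seventy-seven (English words)
three thousand five hundred seventy-seven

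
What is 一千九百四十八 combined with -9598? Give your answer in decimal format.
Convert 一千九百四十八 (Chinese numeral) → 1×1000 + 9×100 + 4×10 + 8 = 1948 (decimal)
Compute 1948 + -9598 = -7650
-7650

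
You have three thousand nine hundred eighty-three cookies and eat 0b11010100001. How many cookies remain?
Convert three thousand nine hundred eighty-three (English words) → 3×1000 + 9×100 + 83 = 3983 (decimal)
Convert 0b11010100001 (binary) → 1024 + 512 + 128 + 32 + 1 = 1697 (decimal)
Compute 3983 - 1697 = 2286
2286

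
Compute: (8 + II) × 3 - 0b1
Convert II (Roman numeral) → 1 + 1 = 2 (decimal)
Convert 0b1 (binary) → 1 (decimal)
Expression in decimal: (8 + 2) × 3 - 1
Parentheses first: 8 + 2 = 10
Multiply: 10 × 3 = 30
Subtract: 30 - 1 = 29
29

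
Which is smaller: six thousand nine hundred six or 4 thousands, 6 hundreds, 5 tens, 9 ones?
Convert six thousand nine hundred six (English words) → 6×1000 + 9×100 + 6 = 6906 (decimal)
Convert 4 thousands, 6 hundreds, 5 tens, 9 ones (place-value notation) → 4×1000 + 6×100 + 5×10 + 9 = 4659 (decimal)
Compare 6906 vs 4659: smaller = 4659
4659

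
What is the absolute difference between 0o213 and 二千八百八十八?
Convert 0o213 (octal) → 2×64 + 1×8 + 3 = 139 (decimal)
Convert 二千八百八十八 (Chinese numeral) → 2×1000 + 8×100 + 8×10 + 8 = 2888 (decimal)
Compute |139 - 2888| = 2749
2749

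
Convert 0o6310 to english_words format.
Convert 0o6310 (octal) → 6×512 + 3×64 + 1×8 = 3272 (decimal)
Convert 3272 (decimal) → 3272 = 3×1000 + 2×100 + 72 → three thousand two hundred seventy-two (English words)
three thousand two hundred seventy-two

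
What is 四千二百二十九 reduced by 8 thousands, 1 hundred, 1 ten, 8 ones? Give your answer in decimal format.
Convert 四千二百二十九 (Chinese numeral) → 4×1000 + 2×100 + 2×10 + 9 = 4229 (decimal)
Convert 8 thousands, 1 hundred, 1 ten, 8 ones (place-value notation) → 8×1000 + 1×100 + 1×10 + 8 = 8118 (decimal)
Compute 4229 - 8118 = -3889
-3889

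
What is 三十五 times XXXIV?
Convert 三十五 (Chinese numeral) → 3×10 + 5 = 35 (decimal)
Convert XXXIV (Roman numeral) → 10 + 10 + 10 + 4 = 34 (decimal)
Compute 35 × 34 = 1190
1190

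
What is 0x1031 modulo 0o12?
Convert 0x1031 (hexadecimal) → 1×4096 + 3×16 + 1 = 4145 (decimal)
Convert 0o12 (octal) → 1×8 + 2 = 10 (decimal)
Compute 4145 mod 10 = 5
5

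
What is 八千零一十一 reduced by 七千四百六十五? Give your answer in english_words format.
Convert 八千零一十一 (Chinese numeral) → 8×1000 + 1×10 + 1 = 8011 (decimal)
Convert 七千四百六十五 (Chinese numeral) → 7×1000 + 4×100 + 6×10 + 5 = 7465 (decimal)
Compute 8011 - 7465 = 546
Convert 546 (decimal) → 546 = 5×100 + 46 → five hundred forty-six (English words)
five hundred forty-six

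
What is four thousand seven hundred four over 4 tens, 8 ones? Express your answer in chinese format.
Convert four thousand seven hundred four (English words) → 4×1000 + 7×100 + 4 = 4704 (decimal)
Convert 4 tens, 8 ones (place-value notation) → 4×10 + 8 = 48 (decimal)
Compute 4704 ÷ 48 = 98
Convert 98 (decimal) → 98 = 9×10 + 8 → 九十八 (Chinese numeral)
九十八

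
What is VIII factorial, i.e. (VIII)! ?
Convert VIII (Roman numeral) → 5 + 1 + 1 + 1 = 8 (decimal)
Compute 8! = 40320
40320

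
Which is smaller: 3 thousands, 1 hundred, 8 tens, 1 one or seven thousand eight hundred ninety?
Convert 3 thousands, 1 hundred, 8 tens, 1 one (place-value notation) → 3×1000 + 1×100 + 8×10 + 1 = 3181 (decimal)
Convert seven thousand eight hundred ninety (English words) → 7×1000 + 8×100 + 90 = 7890 (decimal)
Compare 3181 vs 7890: smaller = 3181
3181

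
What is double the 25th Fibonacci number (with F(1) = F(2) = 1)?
The 25th Fibonacci number (with F(1) = F(2) = 1) = 75025
Compute 75025 × 2 = 150050
150050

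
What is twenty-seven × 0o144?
Convert twenty-seven (English words) → 27 (decimal)
Convert 0o144 (octal) → 1×64 + 4×8 + 4 = 100 (decimal)
Compute 27 × 100 = 2700
2700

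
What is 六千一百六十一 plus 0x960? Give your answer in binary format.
Convert 六千一百六十一 (Chinese numeral) → 6×1000 + 1×100 + 6×10 + 1 = 6161 (decimal)
Convert 0x960 (hexadecimal) → 9×256 + 6×16 = 2400 (decimal)
Compute 6161 + 2400 = 8561
Convert 8561 (decimal) → 8561 = 8192 + 256 + 64 + 32 + 16 + 1 → 0b10000101110001 (binary)
0b10000101110001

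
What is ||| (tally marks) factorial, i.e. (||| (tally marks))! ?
Convert ||| (tally marks) → 3 (decimal)
Compute 3! = 6
6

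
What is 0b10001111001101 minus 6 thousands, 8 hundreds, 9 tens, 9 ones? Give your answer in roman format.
Convert 0b10001111001101 (binary) → 8192 + 512 + 256 + 128 + 64 + 8 + 4 + 1 = 9165 (decimal)
Convert 6 thousands, 8 hundreds, 9 tens, 9 ones (place-value notation) → 6×1000 + 8×100 + 9×10 + 9 = 6899 (decimal)
Compute 9165 - 6899 = 2266
Convert 2266 (decimal) → 2266 = 1000 + 1000 + 100 + 100 + 50 + 10 + 5 + 1 → MMCCLXVI (Roman numeral)
MMCCLXVI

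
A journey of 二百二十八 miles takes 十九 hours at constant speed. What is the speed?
Convert 二百二十八 (Chinese numeral) → 2×100 + 2×10 + 8 = 228 (decimal)
Convert 十九 (Chinese numeral) → 1×10 + 9 = 19 (decimal)
Compute 228 ÷ 19 = 12
12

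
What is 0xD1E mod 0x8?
Convert 0xD1E (hexadecimal) → 13×256 + 1×16 + 14 = 3358 (decimal)
Convert 0x8 (hexadecimal) → 8 (decimal)
Compute 3358 mod 8 = 6
6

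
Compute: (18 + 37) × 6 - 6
Parentheses first: 18 + 37 = 55
Multiply: 55 × 6 = 330
Subtract: 330 - 6 = 324
324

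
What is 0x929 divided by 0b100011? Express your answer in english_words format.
Convert 0x929 (hexadecimal) → 9×256 + 2×16 + 9 = 2345 (decimal)
Convert 0b100011 (binary) → 32 + 2 + 1 = 35 (decimal)
Compute 2345 ÷ 35 = 67
Convert 67 (decimal) → sixty-seven (English words)
sixty-seven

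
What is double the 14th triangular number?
The 14th triangular number = 14×15/2 = 105
Compute 105 × 2 = 210
210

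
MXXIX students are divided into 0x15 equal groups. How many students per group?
Convert MXXIX (Roman numeral) → 1000 + 10 + 10 + 9 = 1029 (decimal)
Convert 0x15 (hexadecimal) → 1×16 + 5 = 21 (decimal)
Compute 1029 ÷ 21 = 49
49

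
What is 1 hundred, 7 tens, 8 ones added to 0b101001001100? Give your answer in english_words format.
Convert 1 hundred, 7 tens, 8 ones (place-value notation) → 1×100 + 7×10 + 8 = 178 (decimal)
Convert 0b101001001100 (binary) → 2048 + 512 + 64 + 8 + 4 = 2636 (decimal)
Compute 178 + 2636 = 2814
Convert 2814 (decimal) → 2814 = 2×1000 + 8×100 + 14 → two thousand eight hundred fourteen (English words)
two thousand eight hundred fourteen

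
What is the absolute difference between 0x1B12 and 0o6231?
Convert 0x1B12 (hexadecimal) → 1×4096 + 11×256 + 1×16 + 2 = 6930 (decimal)
Convert 0o6231 (octal) → 6×512 + 2×64 + 3×8 + 1 = 3225 (decimal)
Compute |6930 - 3225| = 3705
3705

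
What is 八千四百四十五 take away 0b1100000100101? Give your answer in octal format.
Convert 八千四百四十五 (Chinese numeral) → 8×1000 + 4×100 + 4×10 + 5 = 8445 (decimal)
Convert 0b1100000100101 (binary) → 4096 + 2048 + 32 + 4 + 1 = 6181 (decimal)
Compute 8445 - 6181 = 2264
Convert 2264 (decimal) → 2264 = 4×512 + 3×64 + 3×8 → 0o4330 (octal)
0o4330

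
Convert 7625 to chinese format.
Convert 7625 (decimal) → 7625 = 7×1000 + 6×100 + 2×10 + 5 → 七千六百二十五 (Chinese numeral)
七千六百二十五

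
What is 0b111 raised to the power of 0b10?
Convert 0b111 (binary) → 4 + 2 + 1 = 7 (decimal)
Convert 0b10 (binary) → 2 (decimal)
Compute 7 ^ 2 = 49
49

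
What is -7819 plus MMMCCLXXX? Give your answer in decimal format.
Convert MMMCCLXXX (Roman numeral) → 1000 + 1000 + 1000 + 100 + 100 + 50 + 10 + 10 + 10 = 3280 (decimal)
Compute -7819 + 3280 = -4539
-4539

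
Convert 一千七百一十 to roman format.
Convert 一千七百一十 (Chinese numeral) → 1×1000 + 7×100 + 1×10 = 1710 (decimal)
Convert 1710 (decimal) → 1710 = 1000 + 500 + 100 + 100 + 10 → MDCCX (Roman numeral)
MDCCX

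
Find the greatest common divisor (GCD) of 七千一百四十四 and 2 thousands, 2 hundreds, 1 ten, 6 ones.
Convert 七千一百四十四 (Chinese numeral) → 7×1000 + 1×100 + 4×10 + 4 = 7144 (decimal)
Convert 2 thousands, 2 hundreds, 1 ten, 6 ones (place-value notation) → 2×1000 + 2×100 + 1×10 + 6 = 2216 (decimal)
Compute gcd(7144, 2216) = 8
8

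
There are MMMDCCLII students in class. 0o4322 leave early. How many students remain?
Convert MMMDCCLII (Roman numeral) → 1000 + 1000 + 1000 + 500 + 100 + 100 + 50 + 1 + 1 = 3752 (decimal)
Convert 0o4322 (octal) → 4×512 + 3×64 + 2×8 + 2 = 2258 (decimal)
Compute 3752 - 2258 = 1494
1494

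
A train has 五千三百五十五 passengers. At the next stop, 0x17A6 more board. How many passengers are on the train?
Convert 五千三百五十五 (Chinese numeral) → 5×1000 + 3×100 + 5×10 + 5 = 5355 (decimal)
Convert 0x17A6 (hexadecimal) → 1×4096 + 7×256 + 10×16 + 6 = 6054 (decimal)
Compute 5355 + 6054 = 11409
11409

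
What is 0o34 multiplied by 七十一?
Convert 0o34 (octal) → 3×8 + 4 = 28 (decimal)
Convert 七十一 (Chinese numeral) → 7×10 + 1 = 71 (decimal)
Compute 28 × 71 = 1988
1988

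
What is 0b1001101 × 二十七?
Convert 0b1001101 (binary) → 64 + 8 + 4 + 1 = 77 (decimal)
Convert 二十七 (Chinese numeral) → 2×10 + 7 = 27 (decimal)
Compute 77 × 27 = 2079
2079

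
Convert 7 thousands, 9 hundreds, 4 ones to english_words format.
Convert 7 thousands, 9 hundreds, 4 ones (place-value notation) → 7×1000 + 9×100 + 4 = 7904 (decimal)
Convert 7904 (decimal) → 7904 = 7×1000 + 9×100 + 4 → seven thousand nine hundred four (English words)
seven thousand nine hundred four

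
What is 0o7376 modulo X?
Convert 0o7376 (octal) → 7×512 + 3×64 + 7×8 + 6 = 3838 (decimal)
Convert X (Roman numeral) → 10 (decimal)
Compute 3838 mod 10 = 8
8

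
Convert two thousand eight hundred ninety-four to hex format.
Convert two thousand eight hundred ninety-four (English words) → 2×1000 + 8×100 + 94 = 2894 (decimal)
Convert 2894 (decimal) → 2894 = 11×256 + 4×16 + 14 → 0xB4E (hexadecimal)
0xB4E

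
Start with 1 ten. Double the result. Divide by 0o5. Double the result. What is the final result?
Convert 1 ten (place-value notation) → 1×10 = 10 (decimal)
Start: 10
10 × 2 = 20
Convert 0o5 (octal) → 5 (decimal)
20 ÷ 5 = 4
4 × 2 = 8
8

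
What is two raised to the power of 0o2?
Convert two (English words) → 2 (decimal)
Convert 0o2 (octal) → 2 (decimal)
Compute 2 ^ 2 = 4
4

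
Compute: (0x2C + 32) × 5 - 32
Convert 0x2C (hexadecimal) → 2×16 + 12 = 44 (decimal)
Expression in decimal: (44 + 32) × 5 - 32
Parentheses first: 44 + 32 = 76
Multiply: 76 × 5 = 380
Subtract: 380 - 32 = 348
348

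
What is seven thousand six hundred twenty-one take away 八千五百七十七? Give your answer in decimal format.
Convert seven thousand six hundred twenty-one (English words) → 7×1000 + 6×100 + 21 = 7621 (decimal)
Convert 八千五百七十七 (Chinese numeral) → 8×1000 + 5×100 + 7×10 + 7 = 8577 (decimal)
Compute 7621 - 8577 = -956
-956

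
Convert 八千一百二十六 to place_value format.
Convert 八千一百二十六 (Chinese numeral) → 8×1000 + 1×100 + 2×10 + 6 = 8126 (decimal)
Convert 8126 (decimal) → 8126 = 8×1000 + 1×100 + 2×10 + 6 → 8 thousands, 1 hundred, 2 tens, 6 ones (place-value notation)
8 thousands, 1 hundred, 2 tens, 6 ones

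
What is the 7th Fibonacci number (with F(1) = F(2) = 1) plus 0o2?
The 7th Fibonacci number (with F(1) = F(2) = 1): 1, 1, 2, 3, 5, 8, 13 → 13
Convert 0o2 (octal) → 2 (decimal)
Compute 13 + 2 = 15
15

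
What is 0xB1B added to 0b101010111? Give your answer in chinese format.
Convert 0xB1B (hexadecimal) → 11×256 + 1×16 + 11 = 2843 (decimal)
Convert 0b101010111 (binary) → 256 + 64 + 16 + 4 + 2 + 1 = 343 (decimal)
Compute 2843 + 343 = 3186
Convert 3186 (decimal) → 3186 = 3×1000 + 1×100 + 8×10 + 6 → 三千一百八十六 (Chinese numeral)
三千一百八十六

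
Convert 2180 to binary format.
Convert 2180 (decimal) → 2180 = 2048 + 128 + 4 → 0b100010000100 (binary)
0b100010000100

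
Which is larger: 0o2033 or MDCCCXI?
Convert 0o2033 (octal) → 2×512 + 3×8 + 3 = 1051 (decimal)
Convert MDCCCXI (Roman numeral) → 1000 + 500 + 100 + 100 + 100 + 10 + 1 = 1811 (decimal)
Compare 1051 vs 1811: larger = 1811
1811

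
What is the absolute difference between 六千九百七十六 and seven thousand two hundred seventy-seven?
Convert 六千九百七十六 (Chinese numeral) → 6×1000 + 9×100 + 7×10 + 6 = 6976 (decimal)
Convert seven thousand two hundred seventy-seven (English words) → 7×1000 + 2×100 + 77 = 7277 (decimal)
Compute |6976 - 7277| = 301
301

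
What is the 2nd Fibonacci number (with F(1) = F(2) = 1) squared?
The 2nd Fibonacci number (with F(1) = F(2) = 1) = 1
Compute 1² = 1 × 1 = 1
1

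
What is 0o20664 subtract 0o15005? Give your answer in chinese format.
Convert 0o20664 (octal) → 2×4096 + 6×64 + 6×8 + 4 = 8628 (decimal)
Convert 0o15005 (octal) → 1×4096 + 5×512 + 5 = 6661 (decimal)
Compute 8628 - 6661 = 1967
Convert 1967 (decimal) → 1967 = 1×1000 + 9×100 + 6×10 + 7 → 一千九百六十七 (Chinese numeral)
一千九百六十七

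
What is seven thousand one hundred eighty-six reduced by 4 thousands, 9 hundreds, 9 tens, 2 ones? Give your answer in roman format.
Convert seven thousand one hundred eighty-six (English words) → 7×1000 + 1×100 + 86 = 7186 (decimal)
Convert 4 thousands, 9 hundreds, 9 tens, 2 ones (place-value notation) → 4×1000 + 9×100 + 9×10 + 2 = 4992 (decimal)
Compute 7186 - 4992 = 2194
Convert 2194 (decimal) → 2194 = 1000 + 1000 + 100 + 90 + 4 → MMCXCIV (Roman numeral)
MMCXCIV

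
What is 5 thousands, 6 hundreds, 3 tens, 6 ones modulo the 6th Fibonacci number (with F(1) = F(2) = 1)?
Convert 5 thousands, 6 hundreds, 3 tens, 6 ones (place-value notation) → 5×1000 + 6×100 + 3×10 + 6 = 5636 (decimal)
Convert the 6th Fibonacci number (with F(1) = F(2) = 1) (Fibonacci index) → 1, 1, 2, 3, 5, 8 → 8 (decimal)
Compute 5636 mod 8 = 4
4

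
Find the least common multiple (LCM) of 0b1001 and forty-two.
Convert 0b1001 (binary) → 8 + 1 = 9 (decimal)
Convert forty-two (English words) → 42 (decimal)
Compute lcm(9, 42) = 126
126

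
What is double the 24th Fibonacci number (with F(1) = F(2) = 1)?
The 24th Fibonacci number (with F(1) = F(2) = 1) = 46368
Compute 46368 × 2 = 92736
92736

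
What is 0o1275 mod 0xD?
Convert 0o1275 (octal) → 1×512 + 2×64 + 7×8 + 5 = 701 (decimal)
Convert 0xD (hexadecimal) → 13 (decimal)
Compute 701 mod 13 = 12
12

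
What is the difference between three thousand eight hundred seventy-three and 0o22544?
Convert three thousand eight hundred seventy-three (English words) → 3×1000 + 8×100 + 73 = 3873 (decimal)
Convert 0o22544 (octal) → 2×4096 + 2×512 + 5×64 + 4×8 + 4 = 9572 (decimal)
Difference: |3873 - 9572| = 5699
5699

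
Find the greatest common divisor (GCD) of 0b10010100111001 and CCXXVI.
Convert 0b10010100111001 (binary) → 8192 + 1024 + 256 + 32 + 16 + 8 + 1 = 9529 (decimal)
Convert CCXXVI (Roman numeral) → 100 + 100 + 10 + 10 + 5 + 1 = 226 (decimal)
Compute gcd(9529, 226) = 1
1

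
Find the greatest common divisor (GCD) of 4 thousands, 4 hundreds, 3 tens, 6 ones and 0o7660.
Convert 4 thousands, 4 hundreds, 3 tens, 6 ones (place-value notation) → 4×1000 + 4×100 + 3×10 + 6 = 4436 (decimal)
Convert 0o7660 (octal) → 7×512 + 6×64 + 6×8 = 4016 (decimal)
Compute gcd(4436, 4016) = 4
4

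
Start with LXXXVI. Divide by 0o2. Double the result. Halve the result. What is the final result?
Convert LXXXVI (Roman numeral) → 50 + 10 + 10 + 10 + 5 + 1 = 86 (decimal)
Start: 86
Convert 0o2 (octal) → 2 (decimal)
86 ÷ 2 = 43
43 × 2 = 86
86 ÷ 2 = 43
43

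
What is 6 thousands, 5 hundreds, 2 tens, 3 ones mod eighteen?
Convert 6 thousands, 5 hundreds, 2 tens, 3 ones (place-value notation) → 6×1000 + 5×100 + 2×10 + 3 = 6523 (decimal)
Convert eighteen (English words) → 18 (decimal)
Compute 6523 mod 18 = 7
7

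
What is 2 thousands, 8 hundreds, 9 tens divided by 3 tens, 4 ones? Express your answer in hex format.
Convert 2 thousands, 8 hundreds, 9 tens (place-value notation) → 2×1000 + 8×100 + 9×10 = 2890 (decimal)
Convert 3 tens, 4 ones (place-value notation) → 3×10 + 4 = 34 (decimal)
Compute 2890 ÷ 34 = 85
Convert 85 (decimal) → 85 = 5×16 + 5 → 0x55 (hexadecimal)
0x55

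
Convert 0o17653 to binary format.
Convert 0o17653 (octal) → 1×4096 + 7×512 + 6×64 + 5×8 + 3 = 8107 (decimal)
Convert 8107 (decimal) → 8107 = 4096 + 2048 + 1024 + 512 + 256 + 128 + 32 + 8 + 2 + 1 → 0b1111110101011 (binary)
0b1111110101011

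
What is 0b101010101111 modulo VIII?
Convert 0b101010101111 (binary) → 2048 + 512 + 128 + 32 + 8 + 4 + 2 + 1 = 2735 (decimal)
Convert VIII (Roman numeral) → 5 + 1 + 1 + 1 = 8 (decimal)
Compute 2735 mod 8 = 7
7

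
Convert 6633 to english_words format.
Convert 6633 (decimal) → 6633 = 6×1000 + 6×100 + 33 → six thousand six hundred thirty-three (English words)
six thousand six hundred thirty-three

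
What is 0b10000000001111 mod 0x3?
Convert 0b10000000001111 (binary) → 8192 + 8 + 4 + 2 + 1 = 8207 (decimal)
Convert 0x3 (hexadecimal) → 3 (decimal)
Compute 8207 mod 3 = 2
2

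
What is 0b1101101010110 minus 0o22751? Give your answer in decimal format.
Convert 0b1101101010110 (binary) → 4096 + 2048 + 512 + 256 + 64 + 16 + 4 + 2 = 6998 (decimal)
Convert 0o22751 (octal) → 2×4096 + 2×512 + 7×64 + 5×8 + 1 = 9705 (decimal)
Compute 6998 - 9705 = -2707
-2707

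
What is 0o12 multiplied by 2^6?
Convert 0o12 (octal) → 1×8 + 2 = 10 (decimal)
Convert 2^6 (power) → 64 (decimal)
Compute 10 × 64 = 640
640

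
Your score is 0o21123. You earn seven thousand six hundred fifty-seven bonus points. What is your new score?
Convert 0o21123 (octal) → 2×4096 + 1×512 + 1×64 + 2×8 + 3 = 8787 (decimal)
Convert seven thousand six hundred fifty-seven (English words) → 7×1000 + 6×100 + 57 = 7657 (decimal)
Compute 8787 + 7657 = 16444
16444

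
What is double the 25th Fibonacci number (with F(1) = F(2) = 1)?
The 25th Fibonacci number (with F(1) = F(2) = 1) = 75025
Compute 75025 × 2 = 150050
150050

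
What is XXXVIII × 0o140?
Convert XXXVIII (Roman numeral) → 10 + 10 + 10 + 5 + 1 + 1 + 1 = 38 (decimal)
Convert 0o140 (octal) → 1×64 + 4×8 = 96 (decimal)
Compute 38 × 96 = 3648
3648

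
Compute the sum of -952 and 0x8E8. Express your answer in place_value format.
Convert 0x8E8 (hexadecimal) → 8×256 + 14×16 + 8 = 2280 (decimal)
Compute -952 + 2280 = 1328
Convert 1328 (decimal) → 1328 = 1×1000 + 3×100 + 2×10 + 8 → 1 thousand, 3 hundreds, 2 tens, 8 ones (place-value notation)
1 thousand, 3 hundreds, 2 tens, 8 ones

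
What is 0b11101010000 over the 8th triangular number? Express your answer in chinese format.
Convert 0b11101010000 (binary) → 1024 + 512 + 256 + 64 + 16 = 1872 (decimal)
Convert the 8th triangular number (triangular index) → 8×9/2 = 36 (decimal)
Compute 1872 ÷ 36 = 52
Convert 52 (decimal) → 52 = 5×10 + 2 → 五十二 (Chinese numeral)
五十二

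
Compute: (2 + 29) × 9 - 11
Parentheses first: 2 + 29 = 31
Multiply: 31 × 9 = 279
Subtract: 279 - 11 = 268
268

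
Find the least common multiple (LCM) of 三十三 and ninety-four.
Convert 三十三 (Chinese numeral) → 3×10 + 3 = 33 (decimal)
Convert ninety-four (English words) → 94 (decimal)
Compute lcm(33, 94) = 3102
3102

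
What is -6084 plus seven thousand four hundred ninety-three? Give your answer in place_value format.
Convert seven thousand four hundred ninety-three (English words) → 7×1000 + 4×100 + 93 = 7493 (decimal)
Compute -6084 + 7493 = 1409
Convert 1409 (decimal) → 1409 = 1×1000 + 4×100 + 9 → 1 thousand, 4 hundreds, 9 ones (place-value notation)
1 thousand, 4 hundreds, 9 ones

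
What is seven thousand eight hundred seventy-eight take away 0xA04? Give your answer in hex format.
Convert seven thousand eight hundred seventy-eight (English words) → 7×1000 + 8×100 + 78 = 7878 (decimal)
Convert 0xA04 (hexadecimal) → 10×256 + 4 = 2564 (decimal)
Compute 7878 - 2564 = 5314
Convert 5314 (decimal) → 5314 = 1×4096 + 4×256 + 12×16 + 2 → 0x14C2 (hexadecimal)
0x14C2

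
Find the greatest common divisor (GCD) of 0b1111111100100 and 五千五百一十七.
Convert 0b1111111100100 (binary) → 4096 + 2048 + 1024 + 512 + 256 + 128 + 64 + 32 + 4 = 8164 (decimal)
Convert 五千五百一十七 (Chinese numeral) → 5×1000 + 5×100 + 1×10 + 7 = 5517 (decimal)
Compute gcd(8164, 5517) = 1
1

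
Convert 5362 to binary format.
Convert 5362 (decimal) → 5362 = 4096 + 1024 + 128 + 64 + 32 + 16 + 2 → 0b1010011110010 (binary)
0b1010011110010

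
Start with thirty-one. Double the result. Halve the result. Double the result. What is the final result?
Convert thirty-one (English words) → 31 (decimal)
Start: 31
31 × 2 = 62
62 ÷ 2 = 31
31 × 2 = 62
62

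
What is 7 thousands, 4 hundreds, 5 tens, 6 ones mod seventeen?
Convert 7 thousands, 4 hundreds, 5 tens, 6 ones (place-value notation) → 7×1000 + 4×100 + 5×10 + 6 = 7456 (decimal)
Convert seventeen (English words) → 17 (decimal)
Compute 7456 mod 17 = 10
10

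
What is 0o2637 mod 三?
Convert 0o2637 (octal) → 2×512 + 6×64 + 3×8 + 7 = 1439 (decimal)
Convert 三 (Chinese numeral) → 3 (decimal)
Compute 1439 mod 3 = 2
2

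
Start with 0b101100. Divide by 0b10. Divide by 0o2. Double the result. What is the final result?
Convert 0b101100 (binary) → 32 + 8 + 4 = 44 (decimal)
Start: 44
Convert 0b10 (binary) → 2 (decimal)
44 ÷ 2 = 22
Convert 0o2 (octal) → 2 (decimal)
22 ÷ 2 = 11
11 × 2 = 22
22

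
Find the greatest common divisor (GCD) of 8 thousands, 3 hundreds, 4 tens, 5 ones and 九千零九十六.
Convert 8 thousands, 3 hundreds, 4 tens, 5 ones (place-value notation) → 8×1000 + 3×100 + 4×10 + 5 = 8345 (decimal)
Convert 九千零九十六 (Chinese numeral) → 9×1000 + 9×10 + 6 = 9096 (decimal)
Compute gcd(8345, 9096) = 1
1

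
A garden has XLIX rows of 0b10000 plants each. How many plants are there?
Convert 0b10000 (binary) → 16 (decimal)
Convert XLIX (Roman numeral) → 40 + 9 = 49 (decimal)
Compute 16 × 49 = 784
784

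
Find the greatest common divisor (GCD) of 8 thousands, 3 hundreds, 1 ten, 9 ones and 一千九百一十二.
Convert 8 thousands, 3 hundreds, 1 ten, 9 ones (place-value notation) → 8×1000 + 3×100 + 1×10 + 9 = 8319 (decimal)
Convert 一千九百一十二 (Chinese numeral) → 1×1000 + 9×100 + 1×10 + 2 = 1912 (decimal)
Compute gcd(8319, 1912) = 1
1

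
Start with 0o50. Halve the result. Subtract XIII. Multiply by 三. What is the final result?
Convert 0o50 (octal) → 5×8 = 40 (decimal)
Start: 40
40 ÷ 2 = 20
Convert XIII (Roman numeral) → 10 + 1 + 1 + 1 = 13 (decimal)
20 - 13 = 7
Convert 三 (Chinese numeral) → 3 (decimal)
7 × 3 = 21
21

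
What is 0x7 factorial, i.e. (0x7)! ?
Convert 0x7 (hexadecimal) → 7 (decimal)
Compute 7! = 5040
5040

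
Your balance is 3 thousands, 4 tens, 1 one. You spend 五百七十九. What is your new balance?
Convert 3 thousands, 4 tens, 1 one (place-value notation) → 3×1000 + 4×10 + 1 = 3041 (decimal)
Convert 五百七十九 (Chinese numeral) → 5×100 + 7×10 + 9 = 579 (decimal)
Compute 3041 - 579 = 2462
2462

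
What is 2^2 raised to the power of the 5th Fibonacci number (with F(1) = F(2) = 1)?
Convert 2^2 (power) → 4 (decimal)
Convert the 5th Fibonacci number (with F(1) = F(2) = 1) (Fibonacci index) → 1, 1, 2, 3, 5 → 5 (decimal)
Compute 4 ^ 5 = 1024
1024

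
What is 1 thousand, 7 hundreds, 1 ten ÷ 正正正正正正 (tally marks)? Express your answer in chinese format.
Convert 1 thousand, 7 hundreds, 1 ten (place-value notation) → 1×1000 + 7×100 + 1×10 = 1710 (decimal)
Convert 正正正正正正 (tally marks) → 5 + 5 + 5 + 5 + 5 + 5 = 30 (decimal)
Compute 1710 ÷ 30 = 57
Convert 57 (decimal) → 57 = 5×10 + 7 → 五十七 (Chinese numeral)
五十七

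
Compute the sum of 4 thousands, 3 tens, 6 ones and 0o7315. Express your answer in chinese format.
Convert 4 thousands, 3 tens, 6 ones (place-value notation) → 4×1000 + 3×10 + 6 = 4036 (decimal)
Convert 0o7315 (octal) → 7×512 + 3×64 + 1×8 + 5 = 3789 (decimal)
Compute 4036 + 3789 = 7825
Convert 7825 (decimal) → 7825 = 7×1000 + 8×100 + 2×10 + 5 → 七千八百二十五 (Chinese numeral)
七千八百二十五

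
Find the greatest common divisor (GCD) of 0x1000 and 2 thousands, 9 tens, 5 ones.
Convert 0x1000 (hexadecimal) → 1×4096 = 4096 (decimal)
Convert 2 thousands, 9 tens, 5 ones (place-value notation) → 2×1000 + 9×10 + 5 = 2095 (decimal)
Compute gcd(4096, 2095) = 1
1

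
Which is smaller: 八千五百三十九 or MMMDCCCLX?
Convert 八千五百三十九 (Chinese numeral) → 8×1000 + 5×100 + 3×10 + 9 = 8539 (decimal)
Convert MMMDCCCLX (Roman numeral) → 1000 + 1000 + 1000 + 500 + 100 + 100 + 100 + 50 + 10 = 3860 (decimal)
Compare 8539 vs 3860: smaller = 3860
3860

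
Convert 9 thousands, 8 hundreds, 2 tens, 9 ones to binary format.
Convert 9 thousands, 8 hundreds, 2 tens, 9 ones (place-value notation) → 9×1000 + 8×100 + 2×10 + 9 = 9829 (decimal)
Convert 9829 (decimal) → 9829 = 8192 + 1024 + 512 + 64 + 32 + 4 + 1 → 0b10011001100101 (binary)
0b10011001100101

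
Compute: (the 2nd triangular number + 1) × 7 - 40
Convert the 2nd triangular number (triangular index) → 2×3/2 = 3 (decimal)
Expression in decimal: (3 + 1) × 7 - 40
Parentheses first: 3 + 1 = 4
Multiply: 4 × 7 = 28
Subtract: 28 - 40 = -12
-12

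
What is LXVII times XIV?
Convert LXVII (Roman numeral) → 50 + 10 + 5 + 1 + 1 = 67 (decimal)
Convert XIV (Roman numeral) → 10 + 4 = 14 (decimal)
Compute 67 × 14 = 938
938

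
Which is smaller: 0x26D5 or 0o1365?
Convert 0x26D5 (hexadecimal) → 2×4096 + 6×256 + 13×16 + 5 = 9941 (decimal)
Convert 0o1365 (octal) → 1×512 + 3×64 + 6×8 + 5 = 757 (decimal)
Compare 9941 vs 757: smaller = 757
757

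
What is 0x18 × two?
Convert 0x18 (hexadecimal) → 1×16 + 8 = 24 (decimal)
Convert two (English words) → 2 (decimal)
Compute 24 × 2 = 48
48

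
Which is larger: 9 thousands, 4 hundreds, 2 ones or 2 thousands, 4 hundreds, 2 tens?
Convert 9 thousands, 4 hundreds, 2 ones (place-value notation) → 9×1000 + 4×100 + 2 = 9402 (decimal)
Convert 2 thousands, 4 hundreds, 2 tens (place-value notation) → 2×1000 + 4×100 + 2×10 = 2420 (decimal)
Compare 9402 vs 2420: larger = 9402
9402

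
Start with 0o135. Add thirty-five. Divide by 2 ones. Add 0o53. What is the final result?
Convert 0o135 (octal) → 1×64 + 3×8 + 5 = 93 (decimal)
Start: 93
Convert thirty-five (English words) → 35 (decimal)
93 + 35 = 128
Convert 2 ones (place-value notation) → 2 (decimal)
128 ÷ 2 = 64
Convert 0o53 (octal) → 5×8 + 3 = 43 (decimal)
64 + 43 = 107
107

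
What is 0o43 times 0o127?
Convert 0o43 (octal) → 4×8 + 3 = 35 (decimal)
Convert 0o127 (octal) → 1×64 + 2×8 + 7 = 87 (decimal)
Compute 35 × 87 = 3045
3045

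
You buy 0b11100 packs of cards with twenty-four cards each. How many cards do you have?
Convert twenty-four (English words) → 24 (decimal)
Convert 0b11100 (binary) → 16 + 8 + 4 = 28 (decimal)
Compute 24 × 28 = 672
672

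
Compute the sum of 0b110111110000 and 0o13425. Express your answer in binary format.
Convert 0b110111110000 (binary) → 2048 + 1024 + 256 + 128 + 64 + 32 + 16 = 3568 (decimal)
Convert 0o13425 (octal) → 1×4096 + 3×512 + 4×64 + 2×8 + 5 = 5909 (decimal)
Compute 3568 + 5909 = 9477
Convert 9477 (decimal) → 9477 = 8192 + 1024 + 256 + 4 + 1 → 0b10010100000101 (binary)
0b10010100000101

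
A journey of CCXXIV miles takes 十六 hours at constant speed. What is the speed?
Convert CCXXIV (Roman numeral) → 100 + 100 + 10 + 10 + 4 = 224 (decimal)
Convert 十六 (Chinese numeral) → 1×10 + 6 = 16 (decimal)
Compute 224 ÷ 16 = 14
14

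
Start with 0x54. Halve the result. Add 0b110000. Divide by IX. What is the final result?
Convert 0x54 (hexadecimal) → 5×16 + 4 = 84 (decimal)
Start: 84
84 ÷ 2 = 42
Convert 0b110000 (binary) → 32 + 16 = 48 (decimal)
42 + 48 = 90
Convert IX (Roman numeral) → 9 (decimal)
90 ÷ 9 = 10
10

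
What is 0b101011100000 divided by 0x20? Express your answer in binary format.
Convert 0b101011100000 (binary) → 2048 + 512 + 128 + 64 + 32 = 2784 (decimal)
Convert 0x20 (hexadecimal) → 2×16 = 32 (decimal)
Compute 2784 ÷ 32 = 87
Convert 87 (decimal) → 87 = 64 + 16 + 4 + 2 + 1 → 0b1010111 (binary)
0b1010111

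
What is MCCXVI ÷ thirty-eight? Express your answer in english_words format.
Convert MCCXVI (Roman numeral) → 1000 + 100 + 100 + 10 + 5 + 1 = 1216 (decimal)
Convert thirty-eight (English words) → 38 (decimal)
Compute 1216 ÷ 38 = 32
Convert 32 (decimal) → thirty-two (English words)
thirty-two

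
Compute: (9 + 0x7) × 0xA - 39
Convert 0x7 (hexadecimal) → 7 (decimal)
Convert 0xA (hexadecimal) → 10 (decimal)
Expression in decimal: (9 + 7) × 10 - 39
Parentheses first: 9 + 7 = 16
Multiply: 16 × 10 = 160
Subtract: 160 - 39 = 121
121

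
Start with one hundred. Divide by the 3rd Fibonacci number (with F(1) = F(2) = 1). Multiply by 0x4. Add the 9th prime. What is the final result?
Convert one hundred (English words) → 1×100 = 100 (decimal)
Start: 100
Convert the 3rd Fibonacci number (with F(1) = F(2) = 1) (Fibonacci index) → 1, 1, 2 → 2 (decimal)
100 ÷ 2 = 50
Convert 0x4 (hexadecimal) → 4 (decimal)
50 × 4 = 200
Convert the 9th prime (prime index) → 23 (decimal)
200 + 23 = 223
223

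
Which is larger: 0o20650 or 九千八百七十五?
Convert 0o20650 (octal) → 2×4096 + 6×64 + 5×8 = 8616 (decimal)
Convert 九千八百七十五 (Chinese numeral) → 9×1000 + 8×100 + 7×10 + 5 = 9875 (decimal)
Compare 8616 vs 9875: larger = 9875
9875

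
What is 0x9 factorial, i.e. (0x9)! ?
Convert 0x9 (hexadecimal) → 9 (decimal)
Compute 9! = 362880
362880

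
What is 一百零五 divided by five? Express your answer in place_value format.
Convert 一百零五 (Chinese numeral) → 1×100 + 5 = 105 (decimal)
Convert five (English words) → 5 (decimal)
Compute 105 ÷ 5 = 21
Convert 21 (decimal) → 21 = 2×10 + 1 → 2 tens, 1 one (place-value notation)
2 tens, 1 one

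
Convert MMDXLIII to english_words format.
Convert MMDXLIII (Roman numeral) → 1000 + 1000 + 500 + 40 + 1 + 1 + 1 = 2543 (decimal)
Convert 2543 (decimal) → 2543 = 2×1000 + 5×100 + 43 → two thousand five hundred forty-three (English words)
two thousand five hundred forty-three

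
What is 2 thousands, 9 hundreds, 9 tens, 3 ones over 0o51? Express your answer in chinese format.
Convert 2 thousands, 9 hundreds, 9 tens, 3 ones (place-value notation) → 2×1000 + 9×100 + 9×10 + 3 = 2993 (decimal)
Convert 0o51 (octal) → 5×8 + 1 = 41 (decimal)
Compute 2993 ÷ 41 = 73
Convert 73 (decimal) → 73 = 7×10 + 3 → 七十三 (Chinese numeral)
七十三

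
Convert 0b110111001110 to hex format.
Convert 0b110111001110 (binary) → 2048 + 1024 + 256 + 128 + 64 + 8 + 4 + 2 = 3534 (decimal)
Convert 3534 (decimal) → 3534 = 13×256 + 12×16 + 14 → 0xDCE (hexadecimal)
0xDCE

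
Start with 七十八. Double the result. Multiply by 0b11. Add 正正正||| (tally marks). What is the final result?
Convert 七十八 (Chinese numeral) → 7×10 + 8 = 78 (decimal)
Start: 78
78 × 2 = 156
Convert 0b11 (binary) → 2 + 1 = 3 (decimal)
156 × 3 = 468
Convert 正正正||| (tally marks) → 5 + 5 + 5 + 3 = 18 (decimal)
468 + 18 = 486
486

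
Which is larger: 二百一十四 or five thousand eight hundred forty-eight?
Convert 二百一十四 (Chinese numeral) → 2×100 + 1×10 + 4 = 214 (decimal)
Convert five thousand eight hundred forty-eight (English words) → 5×1000 + 8×100 + 48 = 5848 (decimal)
Compare 214 vs 5848: larger = 5848
5848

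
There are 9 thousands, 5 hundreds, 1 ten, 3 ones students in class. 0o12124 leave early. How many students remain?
Convert 9 thousands, 5 hundreds, 1 ten, 3 ones (place-value notation) → 9×1000 + 5×100 + 1×10 + 3 = 9513 (decimal)
Convert 0o12124 (octal) → 1×4096 + 2×512 + 1×64 + 2×8 + 4 = 5204 (decimal)
Compute 9513 - 5204 = 4309
4309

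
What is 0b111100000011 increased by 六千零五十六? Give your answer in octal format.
Convert 0b111100000011 (binary) → 2048 + 1024 + 512 + 256 + 2 + 1 = 3843 (decimal)
Convert 六千零五十六 (Chinese numeral) → 6×1000 + 5×10 + 6 = 6056 (decimal)
Compute 3843 + 6056 = 9899
Convert 9899 (decimal) → 9899 = 2×4096 + 3×512 + 2×64 + 5×8 + 3 → 0o23253 (octal)
0o23253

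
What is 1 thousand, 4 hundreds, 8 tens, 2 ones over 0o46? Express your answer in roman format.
Convert 1 thousand, 4 hundreds, 8 tens, 2 ones (place-value notation) → 1×1000 + 4×100 + 8×10 + 2 = 1482 (decimal)
Convert 0o46 (octal) → 4×8 + 6 = 38 (decimal)
Compute 1482 ÷ 38 = 39
Convert 39 (decimal) → 39 = 10 + 10 + 10 + 9 → XXXIX (Roman numeral)
XXXIX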